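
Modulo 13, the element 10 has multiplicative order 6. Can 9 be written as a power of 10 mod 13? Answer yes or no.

9 ∈ ⟨10⟩ iff 9^6 ≡ 1 (mod 13), since |⟨10⟩| = 6.
9^6 mod 13 = 1.
Since 1 = 1, 9 lies in the subgroup.

yes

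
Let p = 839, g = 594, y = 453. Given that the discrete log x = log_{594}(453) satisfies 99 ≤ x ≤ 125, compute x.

125

Compute 594^99 mod 839 = 22, then multiply by 594 repeatedly:
  594^99=22  594^100=483  594^101=803  594^102=430  594^103=364
  594^104=593  594^105=701  594^106=250  594^107=836  594^108=735
  594^109=310  594^110=399  594^111=408  594^112=720  594^113=629
  594^114=271  594^115=725  594^116=243  594^117=34  594^118=60
  594^119=402  594^120=512  594^121=410  594^122=230  594^123=702
  594^124=5  594^125=453
Found 453 at exponent 125.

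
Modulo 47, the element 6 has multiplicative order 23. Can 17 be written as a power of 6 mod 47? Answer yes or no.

⟨6⟩ has order 23; its elements mod 47 are {1, 2, 3, 4, 6, 7, 8, 9, 12, 14, 16, 17, 18, 21, 24, 25, 27, 28, 32, 34, 36, 37, 42}.
17 is in this set.

yes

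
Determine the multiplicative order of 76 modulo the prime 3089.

The order of 76 must divide p − 1 = 3088 = 2^4 · 193.
Divisors: 1, 2, 4, 8, 16, 193, 386, 772, 1544, 3088.
Check each in increasing order: 76^1 ≡ 76;  76^2 ≡ 2687;  76^4 ≡ 976;  76^8 ≡ 1164;  76^16 ≡ 1914;  76^193 ≡ 2816;  76^386 ≡ 393;  76^772 ≡ 3088;  76^1544 ≡ 1.
Smallest exponent giving 1 is 1544.

1544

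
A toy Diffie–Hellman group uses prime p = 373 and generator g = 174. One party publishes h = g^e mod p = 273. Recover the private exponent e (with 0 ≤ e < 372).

70

Baby-step giant-step with m = ceil(sqrt(372)) = 20.
Baby table (174^j mod 373 for j=0..19):
  0:1  1:174  2:63  3:145  4:239  5:183  6:137  7:339
  8:52  9:96  10:292  11:80  12:119  13:191  14:37  15:97
  16:93  17:143  18:264  19:57
Giant step factor: 174^(-20) ≡ 39 (mod 373).
Scan 273·39^i mod 373 for i = 0, 1, …:
  i=0: 273   i=1: 203   i=2: 84   i=3: 292
Match at i=3, j=10: e = 3·20 + 10 = 70.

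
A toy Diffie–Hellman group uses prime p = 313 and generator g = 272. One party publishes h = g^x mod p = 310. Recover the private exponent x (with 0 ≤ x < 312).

4

Successive powers of 272 modulo 313:
  272^0=1  272^1=272  272^2=116  272^3=252  272^4=310
So 272^4 ≡ 310 (mod 313), giving x = 4.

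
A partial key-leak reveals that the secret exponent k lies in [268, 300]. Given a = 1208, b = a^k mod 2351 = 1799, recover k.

273

Compute 1208^268 mod 2351 = 98, then multiply by 1208 repeatedly:
  1208^268=98  1208^269=834  1208^270=1244  1208^271=463  1208^272=2117
  1208^273=1799
Found 1799 at exponent 273.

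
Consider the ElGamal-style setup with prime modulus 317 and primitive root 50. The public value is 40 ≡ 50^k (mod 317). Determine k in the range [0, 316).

262

Baby-step giant-step with m = ceil(sqrt(316)) = 18.
Baby table (50^j mod 317 for j=0..17):
  0:1  1:50  2:281  3:102  4:28  5:132  6:260  7:3
  8:150  9:209  10:306  11:84  12:79  13:146  14:9  15:133
  16:310  17:284
Giant step factor: 50^(-18) ≡ 39 (mod 317).
Scan 40·39^i mod 317 for i = 0, 1, …:
  i=0: 40   i=1: 292   i=2: 293   i=3: 15
  i=4: 268   i=5: 308   i=6: 283   i=7: 259
  i=8: 274   i=9: 225     …   i=13: 81
  i=14: 306
Match at i=14, j=10: k = 14·18 + 10 = 262.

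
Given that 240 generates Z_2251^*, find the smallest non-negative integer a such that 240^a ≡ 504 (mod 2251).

Baby-step giant-step with m = ceil(sqrt(2250)) = 48.
Baby table (240^j mod 2251 for j=0..47):
  0:1  1:240  2:1325  3:609  4:2096  5:1067  6:1717  7:147
  8:1515  9:1189  10:1734  11:1976  12:1530  13:287  14:1350  15:2107
  16:1456  17:535  18:93  19:2061  20:1671  21:362  22:1342  23:187
  24:2111  25:165  26:1333  27:278  28:1441  29:1437  30:477  31:1930
  32:1745  33:114  34:348  35:233  36:1896  37:338  38:84  39:2152
  40:1001  41:1634  42:486  43:1839  44:164  45:1093  46:1204  47:832
Giant step factor: 240^(-48) ≡ 1602 (mod 2251).
Scan 504·1602^i mod 2251 for i = 0, 1, …:
  i=0: 504   i=1: 1550   i=2: 247   i=3: 1769
  i=4: 2180   i=5: 1059   i=6: 1515
Match at i=6, j=8: a = 6·48 + 8 = 296.

296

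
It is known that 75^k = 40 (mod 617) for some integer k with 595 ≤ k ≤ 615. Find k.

607

Compute 75^595 mod 617 = 46, then multiply by 75 repeatedly:
  75^595=46  75^596=365  75^597=227  75^598=366  75^599=302
  75^600=438  75^601=149  75^602=69  75^603=239  75^604=32
  75^605=549  75^606=453  75^607=40
Found 40 at exponent 607.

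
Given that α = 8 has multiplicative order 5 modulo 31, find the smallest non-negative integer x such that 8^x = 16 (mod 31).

3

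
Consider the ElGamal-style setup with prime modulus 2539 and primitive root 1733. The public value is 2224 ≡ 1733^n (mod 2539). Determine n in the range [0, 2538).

1141

Baby-step giant-step with m = ceil(sqrt(2538)) = 51.
Baby table (1733^j mod 2539 for j=0..50):
  0:1  1:1733  2:2191  3:1198  4:1771  5:2031  6:669  7:1593
  8:776  9:1677  10:1625  11:374  12:697  13:1876  14:1188  15:2214
  16:433  17:1384  18:1656  19:778  20:65  21:929  22:231  23:1700
  24:860  25:2526  26:322  27:1985  28:2199  29:2367  30:1526  31:1459
  32:2142  33:68  34:1050  35:1726  36:216  37:1095  38:1002  39:2329
  40:1686  41:1988  42:2320  43:1323  44:42  45:1694  46:618  47:2075
  48:751  49:1515  50:169
Giant step factor: 1733^(-51) ≡ 834 (mod 2539).
Scan 2224·834^i mod 2539 for i = 0, 1, …:
  i=0: 2224   i=1: 1346   i=2: 326   i=3: 211
  i=4: 783   i=5: 499   i=6: 2309   i=7: 1144
  i=8: 1971   i=9: 1081     …   i=21: 829
  i=22: 778
Match at i=22, j=19: n = 22·51 + 19 = 1141.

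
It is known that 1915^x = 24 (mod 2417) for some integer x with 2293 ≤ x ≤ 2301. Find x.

2299

Compute 1915^2293 mod 2417 = 2157, then multiply by 1915 repeatedly:
  1915^2293=2157  1915^2294=2  1915^2295=1413  1915^2296=1272  1915^2297=1961
  1915^2298=1714  1915^2299=24
Found 24 at exponent 2299.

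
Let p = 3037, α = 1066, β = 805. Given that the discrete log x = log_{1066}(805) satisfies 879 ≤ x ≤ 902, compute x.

Compute 1066^879 mod 3037 = 93, then multiply by 1066 repeatedly:
  1066^879=93  1066^880=1954  1066^881=2619  1066^882=851  1066^883=2140
  1066^884=453  1066^885=15  1066^886=805
Found 805 at exponent 886.

886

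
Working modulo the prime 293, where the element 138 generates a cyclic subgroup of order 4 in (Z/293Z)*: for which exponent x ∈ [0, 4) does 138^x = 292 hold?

Successive powers of 138 modulo 293:
  138^0=1  138^1=138  138^2=292
So 138^2 ≡ 292 (mod 293), giving x = 2.

2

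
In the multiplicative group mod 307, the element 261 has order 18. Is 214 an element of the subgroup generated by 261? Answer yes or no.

214 ∈ ⟨261⟩ iff 214^18 ≡ 1 (mod 307), since |⟨261⟩| = 18.
214^18 mod 307 = 1.
Since 1 = 1, 214 lies in the subgroup.

yes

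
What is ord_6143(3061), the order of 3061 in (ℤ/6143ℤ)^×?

3071

The order of 3061 must divide p − 1 = 6142 = 2 · 37 · 83.
Divisors: 1, 2, 37, 74, 83, 166, 3071, 6142.
Check each in increasing order: 3061^1 ≡ 3061;  3061^2 ≡ 1646;  3061^37 ≡ 5210;  3061^74 ≡ 4326;  3061^83 ≡ 1093;  3061^166 ≡ 2907;  3061^3071 ≡ 1.
Smallest exponent giving 1 is 3071.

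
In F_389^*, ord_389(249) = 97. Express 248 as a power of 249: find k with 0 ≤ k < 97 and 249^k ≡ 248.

Successive powers of 249 modulo 389:
  249^0=1  249^1=249  249^2=150  249^3=6  249^4=327  249^5=122
  249^6=36  249^7=17  249^8=343  249^9=216  249^10=102  249^11=113
  249^12=129  249^13=223  249^14=289  249^15=385  249^16=171  249^17=178
  249^18=365  249^19=248
So 249^19 ≡ 248 (mod 389), giving k = 19.

19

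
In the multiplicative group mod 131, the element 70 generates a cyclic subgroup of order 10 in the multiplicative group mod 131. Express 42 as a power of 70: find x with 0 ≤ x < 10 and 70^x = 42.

3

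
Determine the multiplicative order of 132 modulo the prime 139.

138

The order of 132 must divide p − 1 = 138 = 2 · 3 · 23.
Divisors: 1, 2, 3, 6, 23, 46, 69, 138.
Check each in increasing order: 132^1 ≡ 132;  132^2 ≡ 49;  132^3 ≡ 74;  132^6 ≡ 55;  132^23 ≡ 43;  132^46 ≡ 42;  132^69 ≡ 138;  132^138 ≡ 1.
Smallest exponent giving 1 is 138.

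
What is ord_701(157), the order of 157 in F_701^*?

140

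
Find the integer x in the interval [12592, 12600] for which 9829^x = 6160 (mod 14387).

12594

Compute 9829^12592 mod 14387 = 2803, then multiply by 9829 repeatedly:
  9829^12592=2803  9829^12593=13969  9829^12594=6160
Found 6160 at exponent 12594.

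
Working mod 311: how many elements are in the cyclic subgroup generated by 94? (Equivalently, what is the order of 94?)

The order of 94 must divide p − 1 = 310 = 2 · 5 · 31.
Divisors: 1, 2, 5, 10, 31, 62, 155, 310.
Check each in increasing order: 94^1 ≡ 94;  94^2 ≡ 128;  94^5 ≡ 24;  94^10 ≡ 265;  94^31 ≡ 36;  94^62 ≡ 52;  94^155 ≡ 1.
Smallest exponent giving 1 is 155.

155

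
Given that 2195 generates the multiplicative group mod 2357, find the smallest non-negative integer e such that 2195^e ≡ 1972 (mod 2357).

1702

Baby-step giant-step with m = ceil(sqrt(2356)) = 49.
Baby table (2195^j mod 2357 for j=0..48):
  0:1  1:2195  2:317  3:500  4:1495  5:581  6:158  7:331
  8:589  9:1219  10:510  11:2232  12:1394  13:444  14:1139  15:1685
  16:442  17:1463  18:1051  19:1799  20:830  21:2246  22:1483  23:168
  24:1068  25:1402  26:1505  27:1318  28:971  29:617  30:1397  31:2315
  32:2090  33:828  34:213  35:849  36:1525  37:435  38:240  39:1189
  40:656  41:2150  42:536  43:377  44:208  45:1659  46:2297  47:292
  48:2193
Giant step factor: 2195^(-49) ≡ 353 (mod 2357).
Scan 1972·353^i mod 2357 for i = 0, 1, …:
  i=0: 1972   i=1: 801   i=2: 2270   i=3: 2287
  i=4: 1217   i=5: 627   i=6: 2130   i=7: 7
  i=8: 114   i=9: 173     …   i=33: 1727
  i=34: 1525
Match at i=34, j=36: e = 34·49 + 36 = 1702.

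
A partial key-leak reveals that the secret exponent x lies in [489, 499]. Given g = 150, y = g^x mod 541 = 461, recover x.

Compute 150^489 mod 541 = 288, then multiply by 150 repeatedly:
  150^489=288  150^490=461
Found 461 at exponent 490.

490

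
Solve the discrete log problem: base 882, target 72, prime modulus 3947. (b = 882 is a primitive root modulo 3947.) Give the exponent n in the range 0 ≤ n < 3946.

1089

Baby-step giant-step with m = ceil(sqrt(3946)) = 63.
Baby table (882^j mod 3947 for j=0..62):
  0:1  1:882  2:365  3:2223  4:2974  5:2260  6:85  7:3924
  8:3396  9:3446  10:182  11:2644  12:3278  13:1992  14:529  15:832
  16:3629  17:3708  18:2340  19:3546  20:1548  21:3621  22:599  23:3367
  24:1550  25:1438  26:1329  27:3866  28:3551  29:2011  30:1499  31:3820
  32:2449  33:1009  34:1863  35:1214  36:1111  37:1046  38:2921  39:2878
  40:475  41:568  42:3654  43:2076  44:3571  45:3863  46:905  47:916
  48:2724  49:2792  50:3563  51:754  52:1932  53:2867  54:2614  55:500
  56:2883  57:938  58:2393  59:2928  60:1158  61:3030  62:341
Giant step factor: 882^(-63) ≡ 2633 (mod 3947).
Scan 72·2633^i mod 3947 for i = 0, 1, …:
  i=0: 72   i=1: 120   i=2: 200   i=3: 1649
  i=4: 117   i=5: 195   i=6: 325   i=7: 3173
  i=8: 2657   i=9: 1797     …   i=16: 1404
  i=17: 2340
Match at i=17, j=18: n = 17·63 + 18 = 1089.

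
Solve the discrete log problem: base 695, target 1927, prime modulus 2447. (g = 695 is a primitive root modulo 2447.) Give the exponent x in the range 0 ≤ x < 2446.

64

Baby-step giant-step with m = ceil(sqrt(2446)) = 50.
Baby table (695^j mod 2447 for j=0..49):
  0:1  1:695  2:966  3:892  4:849  5:328  6:389  7:1185
  8:1383  9:1961  10:2363  11:348  12:2054  13:929  14:2094  15:1812
  16:1582  17:787  18:1284  19:1672  20:2162  21:132  22:1201  23:268
  24:288  25:1953  26:1697  27:2408  28:2259  29:1478  30:1917  31:1147
  32:1890  33:1958  34:278  35:2344  36:1825  37:829  38:1110  39:645
  40:474  41:1532  42:295  43:1924  44:1118  45:1311  46:861  47:1327
  48:2193  49:2101
Giant step factor: 695^(-50) ≡ 1323 (mod 2447).
Scan 1927·1323^i mod 2447 for i = 0, 1, …:
  i=0: 1927   i=1: 2094
Match at i=1, j=14: x = 1·50 + 14 = 64.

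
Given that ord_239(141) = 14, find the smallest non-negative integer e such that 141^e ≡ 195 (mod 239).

Successive powers of 141 modulo 239:
  141^0=1  141^1=141  141^2=44  141^3=229  141^4=24  141^5=38
  141^6=100  141^7=238  141^8=98  141^9=195
So 141^9 ≡ 195 (mod 239), giving e = 9.

9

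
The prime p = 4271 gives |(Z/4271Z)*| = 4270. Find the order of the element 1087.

The order of 1087 must divide p − 1 = 4270 = 2 · 5 · 7 · 61.
Divisors: 1, 2, 5, 7, 10, 14, 35, 61, 70, 122, 305, 427, 610, 854, 2135, 4270.
Check each in increasing order: 1087^1 ≡ 1087;  1087^2 ≡ 2773;  1087^5 ≡ 183;  1087^7 ≡ 3481;  1087^10 ≡ 3592;  1087^14 ≡ 534;  1087^35 ≡ 655;  1087^61 ≡ 3611;  1087^70 ≡ 1925;  1087^122 ≡ 4229;  1087^305 ≡ 1743;  1087^427 ≡ 3672;  1087^610 ≡ 1368;  1087^854 ≡ 37;  1087^2135 ≡ 1.
Smallest exponent giving 1 is 2135.

2135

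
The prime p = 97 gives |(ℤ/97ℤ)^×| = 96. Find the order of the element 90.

96

The order of 90 must divide p − 1 = 96 = 2^5 · 3.
Divisors: 1, 2, 3, 4, 6, 8, 12, 16, 24, 32, 48, 96.
Check each in increasing order: 90^1 ≡ 90;  90^2 ≡ 49;  90^3 ≡ 45;  90^4 ≡ 73;  90^6 ≡ 85;  90^8 ≡ 91;  90^12 ≡ 47;  90^16 ≡ 36;  90^24 ≡ 75;  90^32 ≡ 35;  90^48 ≡ 96;  90^96 ≡ 1.
Smallest exponent giving 1 is 96.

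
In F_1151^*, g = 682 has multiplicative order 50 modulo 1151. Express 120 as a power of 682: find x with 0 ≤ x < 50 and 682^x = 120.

2

Baby-step giant-step with m = ceil(sqrt(50)) = 8.
Baby table (682^j mod 1151 for j=0..7):
  0:1  1:682  2:120  3:119  4:588  5:468  6:349  7:912
Giant step factor: 682^(-8) ≡ 407 (mod 1151).
Scan 120·407^i mod 1151 for i = 0, 1, …:
  i=0: 120
Match at i=0, j=2: x = 0·8 + 2 = 2.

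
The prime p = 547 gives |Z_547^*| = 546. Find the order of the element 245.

78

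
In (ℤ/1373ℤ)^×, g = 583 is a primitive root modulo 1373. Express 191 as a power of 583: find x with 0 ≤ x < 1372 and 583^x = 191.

Baby-step giant-step with m = ceil(sqrt(1372)) = 38.
Baby table (583^j mod 1373 for j=0..37):
  0:1  1:583  2:758  3:1181  4:650  5:2  6:1166  7:143
  8:989  9:1300  10:4  11:959  12:286  13:605  14:1227  15:8
  16:545  17:572  18:1210  19:1081  20:16  21:1090  22:1144  23:1047
  24:789  25:32  26:807  27:915  28:721  29:205  30:64  31:241
  32:457  33:69  34:410  35:128  36:482  37:914
Giant step factor: 583^(-38) ≡ 786 (mod 1373).
Scan 191·786^i mod 1373 for i = 0, 1, …:
  i=0: 191   i=1: 469   i=2: 670   i=3: 761
  i=4: 891   i=5: 96   i=6: 1314   i=7: 308
  i=8: 440   i=9: 1217     …   i=22: 138
  i=23: 1
Match at i=23, j=0: x = 23·38 + 0 = 874.

874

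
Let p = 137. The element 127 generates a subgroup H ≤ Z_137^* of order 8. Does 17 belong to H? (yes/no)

⟨127⟩ has order 8; its elements mod 137 are {1, 10, 37, 41, 96, 100, 127, 136}.
17 is not in this set.

no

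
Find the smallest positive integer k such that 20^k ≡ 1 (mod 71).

7

The order of 20 must divide p − 1 = 70 = 2 · 5 · 7.
Divisors: 1, 2, 5, 7, 10, 14, 35, 70.
Check each in increasing order: 20^1 ≡ 20;  20^2 ≡ 45;  20^5 ≡ 30;  20^7 ≡ 1.
Smallest exponent giving 1 is 7.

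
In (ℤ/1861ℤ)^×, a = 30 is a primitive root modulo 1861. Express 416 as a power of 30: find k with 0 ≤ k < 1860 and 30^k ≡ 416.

Baby-step giant-step with m = ceil(sqrt(1860)) = 44.
Baby table (30^j mod 1861 for j=0..43):
  0:1  1:30  2:900  3:946  4:465  5:923  6:1636  7:694
  8:349  9:1165  10:1452  11:757  12:378  13:174  14:1498  15:276
  16:836  17:887  18:556  19:1792  20:1652  21:1174  22:1722  23:1413
  24:1448  25:637  26:500  27:112  28:1499  29:306  30:1736  31:1833
  32:1021  33:854  34:1427  35:7  36:210  37:717  38:1039  39:1394
  40:878  41:286  42:1136  43:582
Giant step factor: 30^(-44) ≡ 390 (mod 1861).
Scan 416·390^i mod 1861 for i = 0, 1, …:
  i=0: 416   i=1: 333   i=2: 1461   i=3: 324
  i=4: 1673   i=5: 1120   i=6: 1326   i=7: 1643
  i=8: 586   i=9: 1498
Match at i=9, j=14: k = 9·44 + 14 = 410.

410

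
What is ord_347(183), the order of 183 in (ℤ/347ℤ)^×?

173

The order of 183 must divide p − 1 = 346 = 2 · 173.
Divisors: 1, 2, 173, 346.
Check each in increasing order: 183^1 ≡ 183;  183^2 ≡ 177;  183^173 ≡ 1.
Smallest exponent giving 1 is 173.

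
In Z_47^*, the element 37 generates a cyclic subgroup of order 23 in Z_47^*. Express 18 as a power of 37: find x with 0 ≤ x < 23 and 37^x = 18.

Successive powers of 37 modulo 47:
  37^0=1  37^1=37  37^2=6  37^3=34  37^4=36  37^5=16
  37^6=28  37^7=2  37^8=27  37^9=12  37^10=21  37^11=25
  37^12=32  37^13=9  37^14=4  37^15=7  37^16=24  37^17=42
  37^18=3  37^19=17  37^20=18
So 37^20 ≡ 18 (mod 47), giving x = 20.

20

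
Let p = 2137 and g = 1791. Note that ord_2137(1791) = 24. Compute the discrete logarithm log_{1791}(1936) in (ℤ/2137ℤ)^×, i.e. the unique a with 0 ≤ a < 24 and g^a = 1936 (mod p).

4

Successive powers of 1791 modulo 2137:
  1791^0=1  1791^1=1791  1791^2=44  1791^3=1872  1791^4=1936
So 1791^4 ≡ 1936 (mod 2137), giving a = 4.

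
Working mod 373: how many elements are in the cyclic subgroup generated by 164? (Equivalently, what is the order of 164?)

186

The order of 164 must divide p − 1 = 372 = 2^2 · 3 · 31.
Divisors: 1, 2, 3, 4, 6, 12, 31, 62, 93, 124, 186, 372.
Check each in increasing order: 164^1 ≡ 164;  164^2 ≡ 40;  164^3 ≡ 219;  164^4 ≡ 108;  164^6 ≡ 217;  164^12 ≡ 91;  164^31 ≡ 285;  164^62 ≡ 284;  164^93 ≡ 372;  164^124 ≡ 88;  164^186 ≡ 1.
Smallest exponent giving 1 is 186.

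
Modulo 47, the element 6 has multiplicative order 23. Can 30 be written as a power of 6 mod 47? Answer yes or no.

no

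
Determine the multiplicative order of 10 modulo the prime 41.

The order of 10 must divide p − 1 = 40 = 2^3 · 5.
Divisors: 1, 2, 4, 5, 8, 10, 20, 40.
Check each in increasing order: 10^1 ≡ 10;  10^2 ≡ 18;  10^4 ≡ 37;  10^5 ≡ 1.
Smallest exponent giving 1 is 5.

5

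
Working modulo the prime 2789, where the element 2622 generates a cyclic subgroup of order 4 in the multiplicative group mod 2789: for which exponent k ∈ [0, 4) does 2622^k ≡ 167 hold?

3

Successive powers of 2622 modulo 2789:
  2622^0=1  2622^1=2622  2622^2=2788  2622^3=167
So 2622^3 ≡ 167 (mod 2789), giving k = 3.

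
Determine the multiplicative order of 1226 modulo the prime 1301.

52

The order of 1226 must divide p − 1 = 1300 = 2^2 · 5^2 · 13.
Divisors: 1, 2, 4, 5, 10, 13, 20, 25, 26, 50, 52, 65, 100, 130, 260, 325, 650, 1300.
Check each in increasing order: 1226^1 ≡ 1226;  1226^2 ≡ 421;  1226^4 ≡ 305;  1226^5 ≡ 543;  1226^10 ≡ 823;  1226^13 ≡ 1250;  1226^20 ≡ 809;  1226^25 ≡ 850;  1226^26 ≡ 1300;  1226^50 ≡ 445;  1226^52 ≡ 1.
Smallest exponent giving 1 is 52.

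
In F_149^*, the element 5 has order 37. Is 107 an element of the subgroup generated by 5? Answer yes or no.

yes

107 ∈ ⟨5⟩ iff 107^37 ≡ 1 (mod 149), since |⟨5⟩| = 37.
107^37 mod 149 = 1.
Since 1 = 1, 107 lies in the subgroup.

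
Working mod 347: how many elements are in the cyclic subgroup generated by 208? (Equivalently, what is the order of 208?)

The order of 208 must divide p − 1 = 346 = 2 · 173.
Divisors: 1, 2, 173, 346.
Check each in increasing order: 208^1 ≡ 208;  208^2 ≡ 236;  208^173 ≡ 1.
Smallest exponent giving 1 is 173.

173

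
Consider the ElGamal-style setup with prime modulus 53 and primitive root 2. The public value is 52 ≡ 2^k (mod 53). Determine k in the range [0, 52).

Successive powers of 2 modulo 53:
  2^0=1  2^1=2  2^2=4  2^3=8  2^4=16  2^5=32
  2^6=11  2^7=22  2^8=44  2^9=35  2^10=17  2^11=34
  2^12=15  2^13=30  2^14=7  2^15=14  2^16=28  2^17=3
  2^18=6  2^19=12  2^20=24  2^21=48  2^22=43  2^23=33
  2^24=13  2^25=26  2^26=52
So 2^26 ≡ 52 (mod 53), giving k = 26.

26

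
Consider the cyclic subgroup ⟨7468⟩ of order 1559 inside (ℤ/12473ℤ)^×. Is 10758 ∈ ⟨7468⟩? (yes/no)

no

10758 ∈ ⟨7468⟩ iff 10758^1559 ≡ 1 (mod 12473), since |⟨7468⟩| = 1559.
10758^1559 mod 12473 = 11307.
Since 11307 ≠ 1, 10758 does not lie in the subgroup.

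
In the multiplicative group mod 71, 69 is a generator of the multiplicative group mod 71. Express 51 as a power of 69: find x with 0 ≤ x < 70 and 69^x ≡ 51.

65

Baby-step giant-step with m = ceil(sqrt(70)) = 9.
Baby table (69^j mod 71 for j=0..8):
  0:1  1:69  2:4  3:63  4:16  5:39  6:64  7:14
  8:43
Giant step factor: 69^(-9) ≡ 52 (mod 71).
Scan 51·52^i mod 71 for i = 0, 1, …:
  i=0: 51   i=1: 25   i=2: 22   i=3: 8
  i=4: 61   i=5: 48   i=6: 11   i=7: 4
Match at i=7, j=2: x = 7·9 + 2 = 65.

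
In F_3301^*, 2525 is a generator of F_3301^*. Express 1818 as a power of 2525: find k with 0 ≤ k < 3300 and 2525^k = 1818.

1482

Baby-step giant-step with m = ceil(sqrt(3300)) = 58.
Baby table (2525^j mod 3301 for j=0..57):
  0:1  1:2525  2:1394  3:984  4:2248  5:1781  6:1063  7:362
  8:2974  9:2876  10:3001  11:1730  12:1027  13:1890  14:2305  15:462
  16:1297  17:333  18:2371  19:2062  20:873  21:2558  22:2194  23:772
  24:1710  25:42  26:418  27:2431  28:1716  29:1988  30:2180  31:1733
  32:2000  33:2771  34:1956  35:604  36:38  37:221  38:156  39:1081
  40:2899  41:1658  42:782  43:552  44:778  45:355  46:1804  47:3021
  48:2715  49:2499  50:1764  51:1051  52:3072  53:2751  54:971  55:2433
  56:164  57:1475
Giant step factor: 2525^(-58) ≡ 2011 (mod 3301).
Scan 1818·2011^i mod 3301 for i = 0, 1, …:
  i=0: 1818   i=1: 1791   i=2: 310   i=3: 2822
  i=4: 623   i=5: 1774   i=6: 2434   i=7: 2692
  i=8: 3273   i=9: 3110     …   i=24: 587
  i=25: 2000
Match at i=25, j=32: k = 25·58 + 32 = 1482.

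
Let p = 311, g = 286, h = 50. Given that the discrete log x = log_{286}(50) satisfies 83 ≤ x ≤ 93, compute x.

92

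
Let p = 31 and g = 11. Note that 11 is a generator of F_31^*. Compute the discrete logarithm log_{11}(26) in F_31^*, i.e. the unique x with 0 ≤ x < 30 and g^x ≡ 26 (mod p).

25

Successive powers of 11 modulo 31:
  11^0=1  11^1=11  11^2=28  11^3=29  11^4=9  11^5=6
  11^6=4  11^7=13  11^8=19  11^9=23  11^10=5  11^11=24
  11^12=16  11^13=21  11^14=14  11^15=30  11^16=20  11^17=3
  11^18=2  11^19=22  11^20=25  11^21=27  11^22=18  11^23=12
  11^24=8  11^25=26
So 11^25 ≡ 26 (mod 31), giving x = 25.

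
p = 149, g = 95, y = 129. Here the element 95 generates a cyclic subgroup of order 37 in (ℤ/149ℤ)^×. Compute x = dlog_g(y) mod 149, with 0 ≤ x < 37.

23

Successive powers of 95 modulo 149:
  95^0=1  95^1=95  95^2=85  95^3=29  95^4=73  95^5=81
  95^6=96  95^7=31  95^8=114  95^9=102  95^10=5  95^11=28
  95^12=127  95^13=145  95^14=67  95^15=107  95^16=33  95^17=6
  95^18=123  95^19=63  95^20=25  95^21=140  95^22=39  95^23=129
So 95^23 ≡ 129 (mod 149), giving x = 23.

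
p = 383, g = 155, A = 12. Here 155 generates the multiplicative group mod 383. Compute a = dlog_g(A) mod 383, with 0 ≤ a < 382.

26

Baby-step giant-step with m = ceil(sqrt(382)) = 20.
Baby table (155^j mod 383 for j=0..19):
  0:1  1:155  2:279  3:349  4:92  5:89  6:7  7:319
  8:38  9:145  10:261  11:240  12:49  13:318  14:266  15:249
  16:295  17:148  18:343  19:311
Giant step factor: 155^(-20) ≡ 224 (mod 383).
Scan 12·224^i mod 383 for i = 0, 1, …:
  i=0: 12   i=1: 7
Match at i=1, j=6: a = 1·20 + 6 = 26.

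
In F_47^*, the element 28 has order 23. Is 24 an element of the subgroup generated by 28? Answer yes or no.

24 ∈ ⟨28⟩ iff 24^23 ≡ 1 (mod 47), since |⟨28⟩| = 23.
24^23 mod 47 = 1.
Since 1 = 1, 24 lies in the subgroup.

yes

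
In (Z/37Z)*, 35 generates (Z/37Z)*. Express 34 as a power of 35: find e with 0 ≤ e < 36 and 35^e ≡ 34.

Successive powers of 35 modulo 37:
  35^0=1  35^1=35  35^2=4  35^3=29  35^4=16  35^5=5
  35^6=27  35^7=20  35^8=34
So 35^8 ≡ 34 (mod 37), giving e = 8.

8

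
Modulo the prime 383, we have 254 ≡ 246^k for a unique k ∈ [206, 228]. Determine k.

209

Compute 246^206 mod 383 = 301, then multiply by 246 repeatedly:
  246^206=301  246^207=127  246^208=219  246^209=254
Found 254 at exponent 209.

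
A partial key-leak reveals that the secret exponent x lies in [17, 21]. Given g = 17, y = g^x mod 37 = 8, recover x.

Compute 17^17 mod 37 = 13, then multiply by 17 repeatedly:
  17^17=13  17^18=36  17^19=20  17^20=7  17^21=8
Found 8 at exponent 21.

21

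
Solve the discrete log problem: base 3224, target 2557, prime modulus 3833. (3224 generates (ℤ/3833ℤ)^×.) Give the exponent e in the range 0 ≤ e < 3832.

2004

Baby-step giant-step with m = ceil(sqrt(3832)) = 62.
Baby table (3224^j mod 3833 for j=0..61):
  0:1  1:3224  2:2913  3:662  4:3140  5:407  6:1282  7:1194
  8:1124  9:1591  10:830  11:486  12:3000  13:1341  14:3593  15:506
  16:2319  17:2106  18:1501  19:1978  20:2793  21:915  22:2383  23:1460
  24:116  25:2183  26:604  27:132  28:105  29:1216  30:3058  31:516
  32:62  33:572  34:455  35:2714  36:3030  37:2236  38:2824  39:1201
  40:694  41:2817  42:1631  43:3301  44:2016  45:2649  46:452  47:708
  48:1957  49:250  50:1070  51:3813  52:681  53:3068  54:2092  55:2361
  56:3359  57:1191  58:2951  59:518  60:2677  61:2565
Giant step factor: 3224^(-62) ≡ 2704 (mod 3833).
Scan 2557·2704^i mod 3833 for i = 0, 1, …:
  i=0: 2557   i=1: 3229   i=2: 3475   i=3: 1717
  i=4: 1005   i=5: 3756   i=6: 2607   i=7: 441
  i=8: 401   i=9: 3398     …   i=31: 1179
  i=32: 2793
Match at i=32, j=20: e = 32·62 + 20 = 2004.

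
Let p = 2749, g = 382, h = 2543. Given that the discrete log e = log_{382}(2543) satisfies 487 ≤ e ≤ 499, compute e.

498

Compute 382^487 mod 2749 = 1326, then multiply by 382 repeatedly:
  382^487=1326  382^488=716  382^489=1361  382^490=341  382^491=1059
  382^492=435  382^493=1230  382^494=2530  382^495=1561  382^496=2518
  382^497=2475  382^498=2543
Found 2543 at exponent 498.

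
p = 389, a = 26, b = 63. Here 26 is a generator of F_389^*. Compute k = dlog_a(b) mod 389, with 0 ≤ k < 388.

238

Baby-step giant-step with m = ceil(sqrt(388)) = 20.
Baby table (26^j mod 389 for j=0..19):
  0:1  1:26  2:287  3:71  4:290  5:149  6:373  7:362
  8:76  9:31  10:28  11:339  12:256  13:43  14:340  15:282
  16:330  17:22  18:183  19:90
Giant step factor: 26^(-20) ≡ 65 (mod 389).
Scan 63·65^i mod 389 for i = 0, 1, …:
  i=0: 63   i=1: 205   i=2: 99   i=3: 211
  i=4: 100   i=5: 276   i=6: 46   i=7: 267
  i=8: 239   i=9: 364   i=10: 320   i=11: 183
Match at i=11, j=18: k = 11·20 + 18 = 238.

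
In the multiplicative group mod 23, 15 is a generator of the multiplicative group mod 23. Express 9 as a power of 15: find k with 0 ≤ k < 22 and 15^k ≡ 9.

Successive powers of 15 modulo 23:
  15^0=1  15^1=15  15^2=18  15^3=17  15^4=2  15^5=7
  15^6=13  15^7=11  15^8=4  15^9=14  15^10=3  15^11=22
  15^12=8  15^13=5  15^14=6  15^15=21  15^16=16  15^17=10
  15^18=12  15^19=19  15^20=9
So 15^20 ≡ 9 (mod 23), giving k = 20.

20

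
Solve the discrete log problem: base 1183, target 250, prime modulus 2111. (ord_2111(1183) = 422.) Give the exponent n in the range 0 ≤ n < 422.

Baby-step giant-step with m = ceil(sqrt(422)) = 21.
Baby table (1183^j mod 2111 for j=0..20):
  0:1  1:1183  2:2007  3:1517  4:261  5:557  6:299  7:1180
  8:569  9:1829  10:2043  11:1885  12:739  13:283  14:1251  15:122
  16:778  17:2089  18:1417  19:177  20:402
Giant step factor: 1183^(-21) ≡ 1043 (mod 2111).
Scan 250·1043^i mod 2111 for i = 0, 1, …:
  i=0: 250   i=1: 1097   i=2: 9   i=3: 943
  i=4: 1934   i=5: 1157   i=6: 1370   i=7: 1874
  i=8: 1907   i=9: 439     …   i=13: 1150
  i=14: 402
Match at i=14, j=20: n = 14·21 + 20 = 314.

314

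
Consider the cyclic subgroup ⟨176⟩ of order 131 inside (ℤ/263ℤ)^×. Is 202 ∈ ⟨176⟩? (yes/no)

no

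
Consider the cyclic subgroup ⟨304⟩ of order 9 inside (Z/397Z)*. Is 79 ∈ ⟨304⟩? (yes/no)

yes

⟨304⟩ has order 9; its elements mod 397 are {1, 14, 34, 79, 196, 286, 304, 312, 362}.
79 is in this set.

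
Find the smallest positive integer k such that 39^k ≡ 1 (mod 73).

72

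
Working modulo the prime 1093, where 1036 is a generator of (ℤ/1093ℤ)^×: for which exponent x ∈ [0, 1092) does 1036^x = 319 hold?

740

Baby-step giant-step with m = ceil(sqrt(1092)) = 34.
Baby table (1036^j mod 1093 for j=0..33):
  0:1  1:1036  2:1063  3:617  4:900  5:71  6:325  7:56
  8:87  9:506  10:669  11:122  12:697  13:712  14:950  15:500
  16:1011  17:302  18:274  19:777  20:524  21:736  22:675  23:873
  24:517  25:42  26:885  27:926  28:775  29:638  30:796  31:534
  32:166  33:375
Giant step factor: 1036^(-34) ≡ 311 (mod 1093).
Scan 319·311^i mod 1093 for i = 0, 1, …:
  i=0: 319   i=1: 839   i=2: 795   i=3: 227
  i=4: 645   i=5: 576   i=6: 977   i=7: 1086
  i=8: 9   i=9: 613     …   i=20: 769
  i=21: 885
Match at i=21, j=26: x = 21·34 + 26 = 740.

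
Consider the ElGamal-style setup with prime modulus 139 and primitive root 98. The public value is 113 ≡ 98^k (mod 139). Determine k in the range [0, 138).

Baby-step giant-step with m = ceil(sqrt(138)) = 12.
Baby table (98^j mod 139 for j=0..11):
  0:1  1:98  2:13  3:23  4:30  5:21  6:112  7:134
  8:66  9:74  10:24  11:128
Giant step factor: 98^(-12) ≡ 45 (mod 139).
Scan 113·45^i mod 139 for i = 0, 1, …:
  i=0: 113   i=1: 81   i=2: 31   i=3: 5
  i=4: 86   i=5: 117   i=6: 122   i=7: 69
  i=8: 47   i=9: 30
Match at i=9, j=4: k = 9·12 + 4 = 112.

112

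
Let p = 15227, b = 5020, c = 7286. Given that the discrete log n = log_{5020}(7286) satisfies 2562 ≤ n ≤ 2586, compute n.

2583

Compute 5020^2562 mod 15227 = 11346, then multiply by 5020 repeatedly:
  5020^2562=11346  5020^2563=7940  5020^2564=9741  5020^2565=5923  5020^2566=10356
  5020^2567=2142  5020^2568=2578  5020^2569=13837  5020^2570=11393  5020^2571=248
  5020^2572=11573  5020^2573=5455  5020^2574=5954  5020^2575=13706  5020^2576=8534
  5020^2577=7129  5020^2578=4130  5020^2579=8653  5020^2580=10656  5020^2581=669
  5020^2582=8440  5020^2583=7286
Found 7286 at exponent 2583.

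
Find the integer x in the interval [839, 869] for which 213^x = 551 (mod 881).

851

Compute 213^839 mod 881 = 620, then multiply by 213 repeatedly:
  213^839=620  213^840=791  213^841=212  213^842=225  213^843=351
  213^844=759  213^845=444  213^846=305  213^847=652  213^848=559
  213^849=132  213^850=805  213^851=551
Found 551 at exponent 851.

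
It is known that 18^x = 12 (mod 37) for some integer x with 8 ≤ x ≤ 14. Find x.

8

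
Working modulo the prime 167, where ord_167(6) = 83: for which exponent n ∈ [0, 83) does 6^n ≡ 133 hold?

Baby-step giant-step with m = ceil(sqrt(83)) = 10.
Baby table (6^j mod 167 for j=0..9):
  0:1  1:6  2:36  3:49  4:127  5:94  6:63  7:44
  8:97  9:81
Giant step factor: 6^(-10) ≡ 89 (mod 167).
Scan 133·89^i mod 167 for i = 0, 1, …:
  i=0: 133   i=1: 147   i=2: 57   i=3: 63
Match at i=3, j=6: n = 3·10 + 6 = 36.

36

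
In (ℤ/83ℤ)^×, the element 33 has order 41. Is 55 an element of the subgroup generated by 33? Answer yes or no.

55 ∈ ⟨33⟩ iff 55^41 ≡ 1 (mod 83), since |⟨33⟩| = 41.
55^41 mod 83 = 82.
Since 82 ≠ 1, 55 does not lie in the subgroup.

no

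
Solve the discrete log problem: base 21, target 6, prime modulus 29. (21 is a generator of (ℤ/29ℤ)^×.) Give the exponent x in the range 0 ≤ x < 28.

2

Successive powers of 21 modulo 29:
  21^0=1  21^1=21  21^2=6
So 21^2 ≡ 6 (mod 29), giving x = 2.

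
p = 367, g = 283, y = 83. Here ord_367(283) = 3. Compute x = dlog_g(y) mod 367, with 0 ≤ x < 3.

2

Successive powers of 283 modulo 367:
  283^0=1  283^1=283  283^2=83
So 283^2 ≡ 83 (mod 367), giving x = 2.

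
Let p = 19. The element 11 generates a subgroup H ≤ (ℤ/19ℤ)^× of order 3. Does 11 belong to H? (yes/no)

yes

11 ∈ ⟨11⟩ iff 11^3 ≡ 1 (mod 19), since |⟨11⟩| = 3.
11^3 mod 19 = 1.
Since 1 = 1, 11 lies in the subgroup.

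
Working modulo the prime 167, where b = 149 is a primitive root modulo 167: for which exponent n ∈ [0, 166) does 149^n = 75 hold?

114

Baby-step giant-step with m = ceil(sqrt(166)) = 13.
Baby table (149^j mod 167 for j=0..12):
  0:1  1:149  2:157  3:13  4:100  5:37  6:2  7:131
  8:147  9:26  10:33  11:74  12:4
Giant step factor: 149^(-13) ≡ 109 (mod 167).
Scan 75·109^i mod 167 for i = 0, 1, …:
  i=0: 75   i=1: 159   i=2: 130   i=3: 142
  i=4: 114   i=5: 68   i=6: 64   i=7: 129
  i=8: 33
Match at i=8, j=10: n = 8·13 + 10 = 114.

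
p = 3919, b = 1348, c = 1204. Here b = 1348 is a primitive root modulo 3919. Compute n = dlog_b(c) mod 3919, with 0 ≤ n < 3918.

523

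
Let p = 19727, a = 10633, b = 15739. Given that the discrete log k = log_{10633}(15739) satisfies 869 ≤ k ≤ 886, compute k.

Compute 10633^869 mod 19727 = 18601, then multiply by 10633 repeatedly:
  10633^869=18601  10633^870=1531  10633^871=4348  10633^872=11923  10633^873=11557
  10633^874=6098  10633^875=17112  10633^876=9775  10633^877=15739
Found 15739 at exponent 877.

877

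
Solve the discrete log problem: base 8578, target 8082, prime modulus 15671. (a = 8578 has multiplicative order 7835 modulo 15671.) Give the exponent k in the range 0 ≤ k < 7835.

1469

Baby-step giant-step with m = ceil(sqrt(7835)) = 89.
Baby table (8578^j mod 15671 for j=0..88):
  0:1  1:8578  2:6739  3:12494  4:15234  5:12454  6:1205  7:9301
  8:2917  9:11110  10:6229  11:9923  12:10293  13:2940  14:4681  15:4516
  16:15207  17:242  18:7304  19:1054  20:14716  21:3943  22:5036  23:9532
  24:9889  25:719  26:8879  27:3002  28:3703  29:14888  30:6285  31:4490
  32:11573  33:13080  34:11551  35:12416  36:4332  37:3955  38:13946  39:12045
  40:3107  41:11146  42:1617  43:1791  44:5618  45:2879  46:14237  47:883
  48:5281  49:11228  50:15489  51:5904  52:11511  53:14058  54:1179  55:5667
  56:84  57:15357  58:1920  59:15210  60:10305  61:11850  62:7194  63:13405
  64:9963  65:8651  66:6093  67:2969  68:2707  69:11895  70:1429  71:3240
  72:8037  73:4657  74:2367  75:10181  76:13806  77:2121  78:15578  79:1467
  80:113  81:13383  82:9299  83:1432  84:13303  85:12583  86:10797  87:1056
  88:530
Giant step factor: 8578^(-89) ≡ 9125 (mod 15671).
Scan 8082·9125^i mod 15671 for i = 0, 1, …:
  i=0: 8082   i=1: 524   i=2: 1845   i=3: 4971
  i=4: 8501   i=5: 175   i=6: 14104   i=7: 8748
  i=8: 13097   i=9: 3079     …   i=15: 7859
  i=16: 2879
Match at i=16, j=45: k = 16·89 + 45 = 1469.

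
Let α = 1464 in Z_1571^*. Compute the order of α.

The order of 1464 must divide p − 1 = 1570 = 2 · 5 · 157.
Divisors: 1, 2, 5, 10, 157, 314, 785, 1570.
Check each in increasing order: 1464^1 ≡ 1464;  1464^2 ≡ 452;  1464^5 ≡ 1508;  1464^10 ≡ 827;  1464^157 ≡ 950;  1464^314 ≡ 746;  1464^785 ≡ 1570;  1464^1570 ≡ 1.
Smallest exponent giving 1 is 1570.

1570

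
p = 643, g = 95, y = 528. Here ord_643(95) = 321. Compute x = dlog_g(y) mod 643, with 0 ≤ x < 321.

65

Baby-step giant-step with m = ceil(sqrt(321)) = 18.
Baby table (95^j mod 643 for j=0..17):
  0:1  1:95  2:23  3:256  4:529  5:101  6:593  7:394
  8:136  9:60  10:556  11:94  12:571  13:233  14:273  15:215
  16:492  17:444
Giant step factor: 95^(-18) ≡ 481 (mod 643).
Scan 528·481^i mod 643 for i = 0, 1, …:
  i=0: 528   i=1: 626   i=2: 182   i=3: 94
Match at i=3, j=11: x = 3·18 + 11 = 65.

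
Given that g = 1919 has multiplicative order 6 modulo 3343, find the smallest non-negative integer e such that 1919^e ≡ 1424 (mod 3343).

4

Successive powers of 1919 modulo 3343:
  1919^0=1  1919^1=1919  1919^2=1918  1919^3=3342  1919^4=1424
So 1919^4 ≡ 1424 (mod 3343), giving e = 4.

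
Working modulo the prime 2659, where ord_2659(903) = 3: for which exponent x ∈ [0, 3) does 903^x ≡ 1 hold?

Successive powers of 903 modulo 2659:
  903^0=1
So 903^0 ≡ 1 (mod 2659), giving x = 0.

0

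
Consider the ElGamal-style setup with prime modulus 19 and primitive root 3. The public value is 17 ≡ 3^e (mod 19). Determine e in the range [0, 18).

16

Successive powers of 3 modulo 19:
  3^0=1  3^1=3  3^2=9  3^3=8  3^4=5  3^5=15
  3^6=7  3^7=2  3^8=6  3^9=18  3^10=16  3^11=10
  3^12=11  3^13=14  3^14=4  3^15=12  3^16=17
So 3^16 ≡ 17 (mod 19), giving e = 16.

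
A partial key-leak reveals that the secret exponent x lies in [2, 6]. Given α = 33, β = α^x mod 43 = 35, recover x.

6

Compute 33^2 mod 43 = 14, then multiply by 33 repeatedly:
  33^2=14  33^3=32  33^4=24  33^5=18  33^6=35
Found 35 at exponent 6.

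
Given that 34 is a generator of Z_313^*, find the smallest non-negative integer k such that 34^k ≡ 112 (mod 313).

Baby-step giant-step with m = ceil(sqrt(312)) = 18.
Baby table (34^j mod 313 for j=0..17):
  0:1  1:34  2:217  3:179  4:139  5:31  6:115  7:154
  8:228  9:240  10:22  11:122  12:79  13:182  14:241  15:56
  16:26  17:258
Giant step factor: 34^(-18) ≡ 274 (mod 313).
Scan 112·274^i mod 313 for i = 0, 1, …:
  i=0: 112   i=1: 14   i=2: 80   i=3: 10
  i=4: 236   i=5: 186   i=6: 258
Match at i=6, j=17: k = 6·18 + 17 = 125.

125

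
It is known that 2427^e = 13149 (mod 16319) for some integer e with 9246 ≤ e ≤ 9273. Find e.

9259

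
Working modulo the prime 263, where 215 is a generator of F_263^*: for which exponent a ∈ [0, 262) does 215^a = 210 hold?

188

Baby-step giant-step with m = ceil(sqrt(262)) = 17.
Baby table (215^j mod 263 for j=0..16):
  0:1  1:215  2:200  3:131  4:24  5:163  6:66  7:251
  8:50  9:230  10:6  11:238  12:148  13:260  14:144  15:189
  16:133
Giant step factor: 215^(-17) ≡ 84 (mod 263).
Scan 210·84^i mod 263 for i = 0, 1, …:
  i=0: 210   i=1: 19   i=2: 18   i=3: 197
  i=4: 242   i=5: 77   i=6: 156   i=7: 217
  i=8: 81   i=9: 229   i=10: 37   i=11: 215
Match at i=11, j=1: a = 11·17 + 1 = 188.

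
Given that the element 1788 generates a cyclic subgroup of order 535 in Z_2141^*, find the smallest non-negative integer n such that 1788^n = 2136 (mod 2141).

56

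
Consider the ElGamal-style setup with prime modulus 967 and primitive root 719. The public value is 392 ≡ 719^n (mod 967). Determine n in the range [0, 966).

Baby-step giant-step with m = ceil(sqrt(966)) = 32.
Baby table (719^j mod 967 for j=0..31):
  0:1  1:719  2:583  3:466  4:472  5:918  6:548  7:443
  8:374  9:80  10:467  11:224  12:534  13:47  14:915  15:325
  16:628  17:910  18:598  19:614  20:514  21:172  22:859  23:675
  24:858  25:923  26:275  27:457  28:770  29:506  30:222  31:63
Giant step factor: 719^(-32) ≡ 299 (mod 967).
Scan 392·299^i mod 967 for i = 0, 1, …:
  i=0: 392   i=1: 201   i=2: 145   i=3: 807
  i=4: 510   i=5: 671   i=6: 460   i=7: 226
  i=8: 851   i=9: 128     …   i=18: 101
  i=19: 222
Match at i=19, j=30: n = 19·32 + 30 = 638.

638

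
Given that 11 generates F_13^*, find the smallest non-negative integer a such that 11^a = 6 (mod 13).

Successive powers of 11 modulo 13:
  11^0=1  11^1=11  11^2=4  11^3=5  11^4=3  11^5=7
  11^6=12  11^7=2  11^8=9  11^9=8  11^10=10  11^11=6
So 11^11 ≡ 6 (mod 13), giving a = 11.

11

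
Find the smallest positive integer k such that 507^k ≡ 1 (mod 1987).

The order of 507 must divide p − 1 = 1986 = 2 · 3 · 331.
Divisors: 1, 2, 3, 6, 331, 662, 993, 1986.
Check each in increasing order: 507^1 ≡ 507;  507^2 ≡ 726;  507^3 ≡ 487;  507^6 ≡ 716;  507^331 ≡ 1986;  507^662 ≡ 1.
Smallest exponent giving 1 is 662.

662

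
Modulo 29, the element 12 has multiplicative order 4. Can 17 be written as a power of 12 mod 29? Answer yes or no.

yes

⟨12⟩ has order 4; its elements mod 29 are {1, 12, 17, 28}.
17 is in this set.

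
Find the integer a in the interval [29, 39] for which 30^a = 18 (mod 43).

37

Compute 30^29 mod 43 = 5, then multiply by 30 repeatedly:
  30^29=5  30^30=21  30^31=28  30^32=23  30^33=2
  30^34=17  30^35=37  30^36=35  30^37=18
Found 18 at exponent 37.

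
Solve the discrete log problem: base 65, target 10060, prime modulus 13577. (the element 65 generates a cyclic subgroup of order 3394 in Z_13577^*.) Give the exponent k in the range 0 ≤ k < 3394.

Baby-step giant-step with m = ceil(sqrt(3394)) = 59.
Baby table (65^j mod 13577 for j=0..58):
  0:1  1:65  2:4225  3:3085  4:10447  5:205  6:13325  7:10774
  8:7883  9:10046  10:1294  11:2648  12:9196  13:352  14:9303  15:7307
  16:13337  17:11554  18:4275  19:6335  20:4465  21:5108  22:6172  23:7447
  24:8860  25:5666  26:1711  27:2599  28:6011  29:10559  30:7485  31:11330
  32:3292  33:10325  34:5852  35:224  36:983  37:9587  38:12190  39:4884
  40:5189  41:11437  42:10247  43:782  44:10099  45:4739  46:9341  47:9777
  48:10963  49:6591  50:7528  51:548  52:8466  53:7210  54:7032  55:9039
  56:3724  57:11251  58:11734
Giant step factor: 65^(-59) ≡ 11250 (mod 13577).
Scan 10060·11250^i mod 13577 for i = 0, 1, …:
  i=0: 10060   i=1: 10705   i=2: 3260   i=3: 3523
  i=4: 2487   i=5: 10130   i=6: 10739   i=7: 5604
  i=8: 6989   i=9: 1843     …   i=37: 9611
  i=38: 10099
Match at i=38, j=44: k = 38·59 + 44 = 2286.

2286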